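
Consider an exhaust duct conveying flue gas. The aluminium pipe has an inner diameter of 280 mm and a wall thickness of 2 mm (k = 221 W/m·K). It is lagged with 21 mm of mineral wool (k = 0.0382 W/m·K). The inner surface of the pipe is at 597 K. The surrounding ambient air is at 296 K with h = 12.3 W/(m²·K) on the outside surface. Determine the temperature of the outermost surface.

Radial resistances (cylindrical: R_cond = ln(r_o/r_i)/(2πkL), R_conv = 1/(h·2πrL)):
R_aluminium pipe wall = ln(142/140)/(2π×221×1) = 1.022×10^-5 K/W
R_mineral wool = ln(163/142)/(2π×0.0382×1) = 0.5746 K/W
R_outer film = 1/(h_o·2πr_oL) = 1/(12.3×2π×0.163×1) = 0.07938 K/W
R_total = 0.654 K/W
Q = ΔT/R_total = 301/0.654
Q = 460 W/m
T_interface = T_inner − Q·ΣR(inner→interface) = 597 − 460×0.5746

T ≈ 333 K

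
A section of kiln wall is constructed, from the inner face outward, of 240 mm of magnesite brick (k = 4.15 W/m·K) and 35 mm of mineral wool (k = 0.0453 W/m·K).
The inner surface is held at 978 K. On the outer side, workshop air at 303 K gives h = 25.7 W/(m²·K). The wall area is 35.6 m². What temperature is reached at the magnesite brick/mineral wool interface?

Using the resistance-network approach (series):
R_magnesite brick = L/(kA) = 0.24/(4.15×35.6) = 0.001624 K/W
R_mineral wool = L/(kA) = 0.035/(0.0453×35.6) = 0.0217 K/W
R_outer film = 1/(h_o·A) = 1/(25.7×35.6) = 0.001093 K/W
R_total = 0.02442 K/W;  Q = ΔT/R_total = 675/0.02442 = 27640 W
T_interface = T_inner − Q·ΣR(inner→interface) = 978 − 27600×0.001624

T ≈ 933 K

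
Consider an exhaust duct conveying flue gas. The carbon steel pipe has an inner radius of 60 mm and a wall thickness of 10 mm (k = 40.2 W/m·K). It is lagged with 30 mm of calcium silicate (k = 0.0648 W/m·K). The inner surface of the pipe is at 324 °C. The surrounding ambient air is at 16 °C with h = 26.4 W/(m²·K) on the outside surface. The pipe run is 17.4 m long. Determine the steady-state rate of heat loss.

Q ≈ 5720 W

Per-layer cylindrical resistances, series-summed:
R_carbon steel pipe wall = ln(70/60)/(2π×40.2×17.4) = 3.507×10^-5 K/W
R_calcium silicate = ln(100/70)/(2π×0.0648×17.4) = 0.05035 K/W
R_outer film = 1/(h_o·2πr_oL) = 1/(26.4×2π×0.1×17.4) = 0.003465 K/W
R_total = 0.05385 K/W
Q = ΔT/R_total = 308/0.05385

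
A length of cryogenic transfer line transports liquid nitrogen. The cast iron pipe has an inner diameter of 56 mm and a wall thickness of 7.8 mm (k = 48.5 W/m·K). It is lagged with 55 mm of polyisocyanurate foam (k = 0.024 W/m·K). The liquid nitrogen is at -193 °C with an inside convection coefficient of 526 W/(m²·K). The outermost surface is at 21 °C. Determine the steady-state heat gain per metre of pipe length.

Radial resistances (cylindrical: R_cond = ln(r_o/r_i)/(2πkL), R_conv = 1/(h·2πrL)):
R_inner film = 1/(h_i·2πr₁L) = 1/(526×2π×0.028×1) = 0.01081 K/W
R_cast iron pipe wall = ln(35.8/28)/(2π×48.5×1) = 8.064×10^-4 K/W
R_polyisocyanurate foam = ln(90.8/35.8)/(2π×0.024×1) = 6.172 K/W
R_total = 6.184 K/W
Q = ΔT/R_total = 214/6.184

q′ ≈ 34.6 W/m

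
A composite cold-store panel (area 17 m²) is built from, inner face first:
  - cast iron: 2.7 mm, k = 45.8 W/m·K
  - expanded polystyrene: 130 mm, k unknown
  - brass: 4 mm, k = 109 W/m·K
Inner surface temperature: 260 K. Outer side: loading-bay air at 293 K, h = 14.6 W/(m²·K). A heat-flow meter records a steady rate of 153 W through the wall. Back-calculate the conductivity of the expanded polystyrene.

k ≈ 0.0361 W/(m·K)

Series thermal resistances:
R_cast iron = L/(kA) = 0.0027/(45.8×17) = 3.468×10^-6 K/W
R_brass = L/(kA) = 0.004/(109×17) = 2.159×10^-6 K/W
R_outer film = 1/(h_o·A) = 1/(14.6×17) = 0.004029 K/W
Sum of known resistances R_other = 0.004035 K/W
Total R = ΔT/Q = 33/153 = 0.2157 K/W
R_expanded polystyrene = R_total − R_other = 0.2117 K/W
k = L/(R·A) = 0.13/(0.2117×17)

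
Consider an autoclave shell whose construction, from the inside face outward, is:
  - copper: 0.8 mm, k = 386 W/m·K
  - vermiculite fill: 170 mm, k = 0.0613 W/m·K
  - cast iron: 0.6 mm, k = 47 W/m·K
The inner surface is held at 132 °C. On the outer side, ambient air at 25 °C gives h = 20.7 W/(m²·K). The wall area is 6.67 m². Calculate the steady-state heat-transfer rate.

Series thermal resistances:
R_copper = L/(kA) = 0.0008/(386×6.67) = 3.107×10^-7 K/W
R_vermiculite fill = L/(kA) = 0.17/(0.0613×6.67) = 0.4158 K/W
R_cast iron = L/(kA) = 0.0006/(47×6.67) = 1.914×10^-6 K/W
R_outer film = 1/(h_o·A) = 1/(20.7×6.67) = 0.007243 K/W
R_total = 0.423 K/W
Q = ΔT / R_total = 107 / 0.423

Q ≈ 253 W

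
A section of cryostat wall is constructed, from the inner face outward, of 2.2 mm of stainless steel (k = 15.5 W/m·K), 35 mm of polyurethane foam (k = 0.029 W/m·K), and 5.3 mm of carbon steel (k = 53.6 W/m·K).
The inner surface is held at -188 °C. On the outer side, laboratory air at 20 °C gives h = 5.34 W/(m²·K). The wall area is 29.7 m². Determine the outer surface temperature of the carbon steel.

Using the resistance-network approach (series):
R_stainless steel = L/(kA) = 0.0022/(15.5×29.7) = 4.779×10^-6 K/W
R_polyurethane foam = L/(kA) = 0.035/(0.029×29.7) = 0.04064 K/W
R_carbon steel = L/(kA) = 0.0053/(53.6×29.7) = 3.329×10^-6 K/W
R_outer film = 1/(h_o·A) = 1/(5.34×29.7) = 0.006305 K/W
R_total = 0.04695 K/W;  Q = ΔT/R_total = 208/0.04695 = 4430 W
T_interface = T_inner + Q·ΣR(inner→interface) = -188 + 4430×0.04064

T ≈ -7.93 °C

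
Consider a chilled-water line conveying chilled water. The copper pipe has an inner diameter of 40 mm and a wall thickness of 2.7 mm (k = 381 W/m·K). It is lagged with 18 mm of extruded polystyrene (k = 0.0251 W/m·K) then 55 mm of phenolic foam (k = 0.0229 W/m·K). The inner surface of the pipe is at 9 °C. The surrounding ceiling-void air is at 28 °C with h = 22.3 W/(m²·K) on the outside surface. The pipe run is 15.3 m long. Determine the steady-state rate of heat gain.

Q ≈ 29.9 W

Cylindrical conduction, so R = ln(r₂/r₁)/(2πkL) per layer, in series:
R_copper pipe wall = ln(22.7/20)/(2π×381×15.3) = 3.457×10^-6 K/W
R_extruded polystyrene = ln(40.7/22.7)/(2π×0.0251×15.3) = 0.242 K/W
R_phenolic foam = ln(95.7/40.7)/(2π×0.0229×15.3) = 0.3884 K/W
R_outer film = 1/(h_o·2πr_oL) = 1/(22.3×2π×0.0957×15.3) = 0.004874 K/W
R_total = 0.6352 K/W
Q = ΔT/R_total = 19/0.6352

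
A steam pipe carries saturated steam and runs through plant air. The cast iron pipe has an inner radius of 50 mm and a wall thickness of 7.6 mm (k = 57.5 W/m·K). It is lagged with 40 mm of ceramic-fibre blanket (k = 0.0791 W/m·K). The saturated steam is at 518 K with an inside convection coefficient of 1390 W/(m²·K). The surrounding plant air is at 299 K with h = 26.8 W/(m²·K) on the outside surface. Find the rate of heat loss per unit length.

Per-layer cylindrical resistances, series-summed:
R_inner film = 1/(h_i·2πr₁L) = 1/(1390×2π×0.05×1) = 0.00229 K/W
R_cast iron pipe wall = ln(57.6/50)/(2π×57.5×1) = 3.917×10^-4 K/W
R_ceramic-fibre blanket = ln(97.6/57.6)/(2π×0.0791×1) = 1.061 K/W
R_outer film = 1/(h_o·2πr_oL) = 1/(26.8×2π×0.0976×1) = 0.06085 K/W
R_total = 1.125 K/W
Q = ΔT/R_total = 219/1.125

q′ ≈ 195 W/m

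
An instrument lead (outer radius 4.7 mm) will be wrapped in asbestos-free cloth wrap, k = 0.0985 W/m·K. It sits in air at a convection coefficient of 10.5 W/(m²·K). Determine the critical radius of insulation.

r_cr ≈ 9.38 mm

For a cylinder r_cr = k/h = 0.0985/10.5
r_cr = 9.38 mm; since the bare radius (4.7 mm) is below r_cr, adding a thin layer of insulation will *increase* heat loss.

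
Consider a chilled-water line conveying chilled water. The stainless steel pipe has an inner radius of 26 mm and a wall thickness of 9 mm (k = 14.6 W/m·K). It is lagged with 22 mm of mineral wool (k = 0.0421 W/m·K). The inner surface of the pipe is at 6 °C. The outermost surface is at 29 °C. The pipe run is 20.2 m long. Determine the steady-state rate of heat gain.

Cylindrical conduction, so R = ln(r₂/r₁)/(2πkL) per layer, in series:
R_stainless steel pipe wall = ln(35/26)/(2π×14.6×20.2) = 1.604×10^-4 K/W
R_mineral wool = ln(57/35)/(2π×0.0421×20.2) = 0.09127 K/W
R_total = 0.09143 K/W
Q = ΔT/R_total = 23/0.09143

Q ≈ 252 W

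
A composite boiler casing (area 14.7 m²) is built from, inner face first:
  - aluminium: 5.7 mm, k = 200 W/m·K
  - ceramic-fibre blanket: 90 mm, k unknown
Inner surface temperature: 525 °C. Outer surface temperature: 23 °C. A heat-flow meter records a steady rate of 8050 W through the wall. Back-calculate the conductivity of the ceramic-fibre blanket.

Thermal resistances in series:
R_aluminium = L/(kA) = 0.0057/(200×14.7) = 1.939×10^-6 K/W
Sum of known resistances R_other = 1.939×10^-6 K/W
Total R = ΔT/Q = 502/8050 = 0.06236 K/W
R_ceramic-fibre blanket = R_total − R_other = 0.06236 K/W
k = L/(R·A) = 0.09/(0.06236×14.7)

k ≈ 0.0982 W/(m·K)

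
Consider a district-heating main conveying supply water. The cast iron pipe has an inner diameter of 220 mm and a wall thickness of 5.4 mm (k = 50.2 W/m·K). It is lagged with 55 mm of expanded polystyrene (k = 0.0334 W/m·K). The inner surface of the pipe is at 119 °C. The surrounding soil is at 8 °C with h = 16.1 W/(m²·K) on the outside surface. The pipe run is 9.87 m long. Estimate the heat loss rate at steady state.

Treating each annulus and film as a series resistance:
R_cast iron pipe wall = ln(115.4/110)/(2π×50.2×9.87) = 1.539×10^-5 K/W
R_expanded polystyrene = ln(170.4/115.4)/(2π×0.0334×9.87) = 0.1882 K/W
R_outer film = 1/(h_o·2πr_oL) = 1/(16.1×2π×0.1704×9.87) = 0.005878 K/W
R_total = 0.1941 K/W
Q = ΔT/R_total = 111/0.1941

Q ≈ 572 W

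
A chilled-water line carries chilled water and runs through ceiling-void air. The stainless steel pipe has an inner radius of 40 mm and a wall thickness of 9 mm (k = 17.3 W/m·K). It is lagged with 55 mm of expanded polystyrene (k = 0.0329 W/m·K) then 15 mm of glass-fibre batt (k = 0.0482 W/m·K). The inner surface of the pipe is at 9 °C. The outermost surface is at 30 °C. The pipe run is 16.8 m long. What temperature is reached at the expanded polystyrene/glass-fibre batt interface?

Cylindrical conduction, so R = ln(r₂/r₁)/(2πkL) per layer, in series:
R_stainless steel pipe wall = ln(49/40)/(2π×17.3×16.8) = 1.111×10^-4 K/W
R_expanded polystyrene = ln(104/49)/(2π×0.0329×16.8) = 0.2167 K/W
R_glass-fibre batt = ln(119/104)/(2π×0.0482×16.8) = 0.02648 K/W
R_total = 0.2433 K/W
Q = ΔT/R_total = 21/0.2433
Q = 86.3 W
T_interface = T_inner + Q·ΣR(inner→interface) = 9 + 86.3×0.2168

T ≈ 27.7 °C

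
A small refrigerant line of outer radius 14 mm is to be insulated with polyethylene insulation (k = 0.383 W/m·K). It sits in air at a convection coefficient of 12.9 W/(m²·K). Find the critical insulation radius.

For a cylinder r_cr = k/h = 0.383/12.9
r_cr = 29.7 mm; since the bare radius (14 mm) is below r_cr, adding a thin layer of insulation will *increase* heat loss.

r_cr ≈ 29.7 mm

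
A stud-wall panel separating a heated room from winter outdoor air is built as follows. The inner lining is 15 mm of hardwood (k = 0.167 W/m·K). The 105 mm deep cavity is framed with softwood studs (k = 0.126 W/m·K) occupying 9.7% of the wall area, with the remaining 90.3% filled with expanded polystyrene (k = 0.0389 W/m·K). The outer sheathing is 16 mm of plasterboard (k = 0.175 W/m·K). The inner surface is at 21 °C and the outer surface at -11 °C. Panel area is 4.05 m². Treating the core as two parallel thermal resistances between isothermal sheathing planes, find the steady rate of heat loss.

Sheathing layers in series; stud and cavity paths in parallel between them.
R_inner = 0.015/(0.167×4.05) = 0.02218 K/W
R_stud  = 0.105/(0.126×0.097×4.05) = 2.121 K/W
R_cav   = 0.105/(0.0389×0.903×4.05) = 0.7381 K/W
1/R_core = 1/R_stud + 1/R_cav → R_core = 0.5476 K/W
R_outer = 0.016/(0.175×4.05) = 0.02257 K/W
R_total = 0.5923 K/W
Q = ΔT/R_total = 32/0.5923

Q ≈ 54 W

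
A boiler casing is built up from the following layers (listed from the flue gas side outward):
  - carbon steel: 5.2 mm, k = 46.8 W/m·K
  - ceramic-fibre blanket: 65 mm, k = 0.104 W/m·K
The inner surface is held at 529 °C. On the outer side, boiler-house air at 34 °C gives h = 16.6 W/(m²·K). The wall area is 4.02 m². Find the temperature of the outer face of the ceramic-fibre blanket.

Model the wall as resistances in series:
R_carbon steel = L/(kA) = 0.0052/(46.8×4.02) = 2.764×10^-5 K/W
R_ceramic-fibre blanket = L/(kA) = 0.065/(0.104×4.02) = 0.1555 K/W
R_outer film = 1/(h_o·A) = 1/(16.6×4.02) = 0.01499 K/W
R_total = 0.1705 K/W;  Q = ΔT/R_total = 495/0.1705 = 2903 W
T_interface = T_inner − Q·ΣR(inner→interface) = 529 − 2900×0.1555

T ≈ 77.5 °C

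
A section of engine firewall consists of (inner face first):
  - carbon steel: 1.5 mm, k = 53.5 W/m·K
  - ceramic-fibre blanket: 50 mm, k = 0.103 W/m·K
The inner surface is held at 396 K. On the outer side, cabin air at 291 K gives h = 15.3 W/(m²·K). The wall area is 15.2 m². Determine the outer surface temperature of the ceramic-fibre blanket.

T ≈ 303 K

Treating each layer as a thermal resistance in series:
R_carbon steel = L/(kA) = 0.0015/(53.5×15.2) = 1.845×10^-6 K/W
R_ceramic-fibre blanket = L/(kA) = 0.05/(0.103×15.2) = 0.03194 K/W
R_outer film = 1/(h_o·A) = 1/(15.3×15.2) = 0.0043 K/W
R_total = 0.03624 K/W;  Q = ΔT/R_total = 105/0.03624 = 2897 W
T_interface = T_inner − Q·ΣR(inner→interface) = 396 − 2900×0.03194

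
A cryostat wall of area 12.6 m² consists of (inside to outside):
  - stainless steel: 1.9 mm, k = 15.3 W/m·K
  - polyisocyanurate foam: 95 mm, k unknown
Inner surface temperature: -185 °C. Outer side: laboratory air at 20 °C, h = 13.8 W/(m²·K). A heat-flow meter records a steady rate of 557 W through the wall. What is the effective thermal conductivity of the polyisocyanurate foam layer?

Treating each layer as a thermal resistance in series:
R_stainless steel = L/(kA) = 0.0019/(15.3×12.6) = 9.856×10^-6 K/W
R_outer film = 1/(h_o·A) = 1/(13.8×12.6) = 0.005751 K/W
Sum of known resistances R_other = 0.005761 K/W
Total R = ΔT/Q = 205/557 = 0.368 K/W
R_polyisocyanurate foam = R_total − R_other = 0.3623 K/W
k = L/(R·A) = 0.095/(0.3623×12.6)

k ≈ 0.0208 W/(m·K)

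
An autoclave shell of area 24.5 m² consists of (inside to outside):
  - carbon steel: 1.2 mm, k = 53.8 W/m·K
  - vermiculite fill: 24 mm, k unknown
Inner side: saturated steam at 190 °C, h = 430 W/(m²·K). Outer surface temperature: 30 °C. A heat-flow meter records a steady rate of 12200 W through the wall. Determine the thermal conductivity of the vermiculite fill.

Using the resistance-network approach (series):
R_inner film = 1/(h_i·A) = 1/(430×24.5) = 9.492×10^-5 K/W
R_carbon steel = L/(kA) = 0.0012/(53.8×24.5) = 9.104×10^-7 K/W
Sum of known resistances R_other = 9.583×10^-5 K/W
Total R = ΔT/Q = 160/12200 = 0.01311 K/W
R_vermiculite fill = R_total − R_other = 0.01302 K/W
k = L/(R·A) = 0.024/(0.01302×24.5)

k ≈ 0.0752 W/(m·K)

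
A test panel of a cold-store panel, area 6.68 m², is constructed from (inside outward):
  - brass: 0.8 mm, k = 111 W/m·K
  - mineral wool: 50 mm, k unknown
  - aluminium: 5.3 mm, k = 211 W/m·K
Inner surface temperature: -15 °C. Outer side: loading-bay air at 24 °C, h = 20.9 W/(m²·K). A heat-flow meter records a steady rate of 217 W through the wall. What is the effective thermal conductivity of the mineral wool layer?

k ≈ 0.0434 W/(m·K)

Thermal resistances in series:
R_brass = L/(kA) = 0.0008/(111×6.68) = 1.079×10^-6 K/W
R_aluminium = L/(kA) = 0.0053/(211×6.68) = 3.76×10^-6 K/W
R_outer film = 1/(h_o·A) = 1/(20.9×6.68) = 0.007163 K/W
Sum of known resistances R_other = 0.007168 K/W
Total R = ΔT/Q = 39/217 = 0.1797 K/W
R_mineral wool = R_total − R_other = 0.1726 K/W
k = L/(R·A) = 0.05/(0.1726×6.68)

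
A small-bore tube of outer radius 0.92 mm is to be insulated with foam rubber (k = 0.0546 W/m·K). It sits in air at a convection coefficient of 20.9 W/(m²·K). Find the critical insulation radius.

r_cr ≈ 2.61 mm

For a cylinder r_cr = k/h = 0.0546/20.9
r_cr = 2.61 mm; since the bare radius (0.92 mm) is below r_cr, adding a thin layer of insulation will *increase* heat loss.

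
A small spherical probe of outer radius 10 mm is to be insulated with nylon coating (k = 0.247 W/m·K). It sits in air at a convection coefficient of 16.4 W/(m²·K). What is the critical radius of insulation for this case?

r_cr ≈ 30.1 mm

For a sphere r_cr = 2k/h = 2×0.247/16.4
r_cr = 30.1 mm; since the bare radius (10 mm) is below r_cr, adding a thin layer of insulation will *increase* heat loss.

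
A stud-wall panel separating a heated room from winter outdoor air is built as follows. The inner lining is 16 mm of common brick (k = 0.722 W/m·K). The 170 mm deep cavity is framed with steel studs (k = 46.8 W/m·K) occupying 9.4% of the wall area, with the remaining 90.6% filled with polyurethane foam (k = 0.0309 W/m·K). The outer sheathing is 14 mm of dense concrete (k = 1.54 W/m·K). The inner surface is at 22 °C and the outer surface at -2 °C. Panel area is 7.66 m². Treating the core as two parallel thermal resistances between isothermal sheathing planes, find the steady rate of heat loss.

Q ≈ 2640 W

Sheathing layers in series; stud and cavity paths in parallel between them.
R_inner = 0.016/(0.722×7.66) = 0.002893 K/W
R_stud  = 0.17/(46.8×0.094×7.66) = 0.005045 K/W
R_cav   = 0.17/(0.0309×0.906×7.66) = 0.7927 K/W
1/R_core = 1/R_stud + 1/R_cav → R_core = 0.005013 K/W
R_outer = 0.014/(1.54×7.66) = 0.001187 K/W
R_total = 0.009093 K/W
Q = ΔT/R_total = 24/0.009093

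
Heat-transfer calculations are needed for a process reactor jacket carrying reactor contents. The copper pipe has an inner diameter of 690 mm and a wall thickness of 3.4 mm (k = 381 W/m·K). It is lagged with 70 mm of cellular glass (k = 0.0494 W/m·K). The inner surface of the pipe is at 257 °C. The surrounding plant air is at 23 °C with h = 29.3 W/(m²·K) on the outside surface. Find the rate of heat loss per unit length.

q′ ≈ 388 W/m

Cylindrical conduction, so R = ln(r₂/r₁)/(2πkL) per layer, in series:
R_copper pipe wall = ln(348.4/345)/(2π×381×1) = 4.097×10^-6 K/W
R_cellular glass = ln(418.4/348.4)/(2π×0.0494×1) = 0.5899 K/W
R_outer film = 1/(h_o·2πr_oL) = 1/(29.3×2π×0.4184×1) = 0.01298 K/W
R_total = 0.6028 K/W
Q = ΔT/R_total = 234/0.6028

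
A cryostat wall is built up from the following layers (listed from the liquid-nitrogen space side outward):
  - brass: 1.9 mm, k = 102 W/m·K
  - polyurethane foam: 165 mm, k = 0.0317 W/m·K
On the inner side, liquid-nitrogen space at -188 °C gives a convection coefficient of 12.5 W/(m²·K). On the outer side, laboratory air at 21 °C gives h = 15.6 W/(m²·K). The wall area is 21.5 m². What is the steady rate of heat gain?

Q ≈ 840 W

Thermal resistances in series:
R_inner film = 1/(h_i·A) = 1/(12.5×21.5) = 0.003721 K/W
R_brass = L/(kA) = 0.0019/(102×21.5) = 8.664×10^-7 K/W
R_polyurethane foam = L/(kA) = 0.165/(0.0317×21.5) = 0.2421 K/W
R_outer film = 1/(h_o·A) = 1/(15.6×21.5) = 0.002982 K/W
R_total = 0.2488 K/W
Q = ΔT / R_total = 209 / 0.2488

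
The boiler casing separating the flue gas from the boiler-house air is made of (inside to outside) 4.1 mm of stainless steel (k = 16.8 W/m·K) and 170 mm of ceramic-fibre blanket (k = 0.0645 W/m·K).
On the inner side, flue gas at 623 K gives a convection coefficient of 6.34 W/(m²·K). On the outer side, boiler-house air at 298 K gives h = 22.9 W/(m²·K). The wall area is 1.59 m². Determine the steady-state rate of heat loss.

Q ≈ 182 W

Thermal resistances in series:
R_inner film = 1/(h_i·A) = 1/(6.34×1.59) = 0.0992 K/W
R_stainless steel = L/(kA) = 0.0041/(16.8×1.59) = 1.535×10^-4 K/W
R_ceramic-fibre blanket = L/(kA) = 0.17/(0.0645×1.59) = 1.658 K/W
R_outer film = 1/(h_o·A) = 1/(22.9×1.59) = 0.02746 K/W
R_total = 1.784 K/W
Q = ΔT / R_total = 325 / 1.784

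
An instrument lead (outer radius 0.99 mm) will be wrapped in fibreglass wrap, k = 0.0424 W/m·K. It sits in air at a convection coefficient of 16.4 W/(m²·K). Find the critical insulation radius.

r_cr ≈ 2.59 mm

For a cylinder r_cr = k/h = 0.0424/16.4
r_cr = 2.59 mm; since the bare radius (0.99 mm) is below r_cr, adding a thin layer of insulation will *increase* heat loss.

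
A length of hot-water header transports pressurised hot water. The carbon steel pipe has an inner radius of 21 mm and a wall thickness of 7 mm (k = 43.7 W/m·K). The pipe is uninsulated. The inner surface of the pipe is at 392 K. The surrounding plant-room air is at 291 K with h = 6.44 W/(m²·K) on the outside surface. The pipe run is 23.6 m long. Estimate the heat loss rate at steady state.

Q ≈ 2700 W

Treating each annulus and film as a series resistance:
R_carbon steel pipe wall = ln(28/21)/(2π×43.7×23.6) = 4.44×10^-5 K/W
R_outer film = 1/(h_o·2πr_oL) = 1/(6.44×2π×0.028×23.6) = 0.0374 K/W
R_total = 0.03744 K/W
Q = ΔT/R_total = 101/0.03744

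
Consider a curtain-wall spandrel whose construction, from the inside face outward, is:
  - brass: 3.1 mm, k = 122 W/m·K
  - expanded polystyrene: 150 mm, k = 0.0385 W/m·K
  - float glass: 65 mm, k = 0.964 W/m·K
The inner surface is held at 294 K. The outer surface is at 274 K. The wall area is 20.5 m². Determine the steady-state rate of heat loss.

Q ≈ 103 W

Using the resistance-network approach (series):
R_brass = L/(kA) = 0.0031/(122×20.5) = 1.24×10^-6 K/W
R_expanded polystyrene = L/(kA) = 0.15/(0.0385×20.5) = 0.1901 K/W
R_float glass = L/(kA) = 0.065/(0.964×20.5) = 0.003289 K/W
R_total = 0.1933 K/W
Q = ΔT / R_total = 20 / 0.1933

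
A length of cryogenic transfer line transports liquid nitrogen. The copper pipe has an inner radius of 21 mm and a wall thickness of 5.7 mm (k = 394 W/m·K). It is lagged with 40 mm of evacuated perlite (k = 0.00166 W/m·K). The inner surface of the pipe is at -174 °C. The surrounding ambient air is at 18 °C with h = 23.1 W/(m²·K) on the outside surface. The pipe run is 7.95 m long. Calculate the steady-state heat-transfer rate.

Q ≈ 17.4 W

Per-layer cylindrical resistances, series-summed:
R_copper pipe wall = ln(26.7/21)/(2π×394×7.95) = 1.22×10^-5 K/W
R_evacuated perlite = ln(66.7/26.7)/(2π×0.00166×7.95) = 11.04 K/W
R_outer film = 1/(h_o·2πr_oL) = 1/(23.1×2π×0.0667×7.95) = 0.01299 K/W
R_total = 11.05 K/W
Q = ΔT/R_total = 192/11.05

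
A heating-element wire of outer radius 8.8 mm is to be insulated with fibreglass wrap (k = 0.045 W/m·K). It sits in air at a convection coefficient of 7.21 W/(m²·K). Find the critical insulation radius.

For a cylinder r_cr = k/h = 0.045/7.21
r_cr = 6.24 mm; since the bare radius (8.8 mm) is above r_cr, any added insulation will reduce heat loss.

r_cr ≈ 6.24 mm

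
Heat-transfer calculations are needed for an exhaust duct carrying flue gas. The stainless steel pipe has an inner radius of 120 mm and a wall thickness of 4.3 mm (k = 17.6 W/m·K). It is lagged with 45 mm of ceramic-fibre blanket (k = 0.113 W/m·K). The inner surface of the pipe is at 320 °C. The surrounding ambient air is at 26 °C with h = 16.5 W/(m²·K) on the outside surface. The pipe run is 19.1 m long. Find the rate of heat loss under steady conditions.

Treating each annulus and film as a series resistance:
R_stainless steel pipe wall = ln(124.3/120)/(2π×17.6×19.1) = 1.667×10^-5 K/W
R_ceramic-fibre blanket = ln(169.3/124.3)/(2π×0.113×19.1) = 0.02278 K/W
R_outer film = 1/(h_o·2πr_oL) = 1/(16.5×2π×0.1693×19.1) = 0.002983 K/W
R_total = 0.02578 K/W
Q = ΔT/R_total = 294/0.02578

Q ≈ 11400 W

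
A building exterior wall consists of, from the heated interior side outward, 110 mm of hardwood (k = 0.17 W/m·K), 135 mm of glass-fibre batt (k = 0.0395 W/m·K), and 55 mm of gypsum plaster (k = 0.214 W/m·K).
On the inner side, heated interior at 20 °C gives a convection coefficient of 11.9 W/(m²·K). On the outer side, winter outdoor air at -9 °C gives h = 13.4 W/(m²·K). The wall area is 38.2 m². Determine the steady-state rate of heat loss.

Series thermal resistances:
R_inner film = 1/(h_i·A) = 1/(11.9×38.2) = 0.0022 K/W
R_hardwood = L/(kA) = 0.11/(0.17×38.2) = 0.01694 K/W
R_glass-fibre batt = L/(kA) = 0.135/(0.0395×38.2) = 0.08947 K/W
R_gypsum plaster = L/(kA) = 0.055/(0.214×38.2) = 0.006728 K/W
R_outer film = 1/(h_o·A) = 1/(13.4×38.2) = 0.001954 K/W
R_total = 0.1173 K/W
Q = ΔT / R_total = 29 / 0.1173

Q ≈ 247 W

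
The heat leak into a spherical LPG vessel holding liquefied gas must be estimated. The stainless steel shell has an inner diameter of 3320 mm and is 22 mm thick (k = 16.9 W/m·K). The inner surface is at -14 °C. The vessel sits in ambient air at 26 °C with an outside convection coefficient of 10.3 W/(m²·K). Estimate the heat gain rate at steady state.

Spherical conduction: R = (1/r_in − 1/r_out)/(4πk) per layer; series-sum.
R_stainless steel shell = (1/1.66 − 1/1.682)/(4π×16.9) = 3.71×10^-5 K/W
R_outer film = 1/(h·4πr_o²) = 1/(10.3×4π×1.682²) = 0.002731 K/W
R_total = 0.002768 K/W
Q = ΔT/R_total = 40/0.002768

Q ≈ 14500 W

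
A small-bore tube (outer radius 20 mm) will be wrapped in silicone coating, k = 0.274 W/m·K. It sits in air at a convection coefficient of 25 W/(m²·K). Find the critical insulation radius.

For a cylinder r_cr = k/h = 0.274/25
r_cr = 11 mm; since the bare radius (20 mm) is above r_cr, any added insulation will reduce heat loss.

r_cr ≈ 11 mm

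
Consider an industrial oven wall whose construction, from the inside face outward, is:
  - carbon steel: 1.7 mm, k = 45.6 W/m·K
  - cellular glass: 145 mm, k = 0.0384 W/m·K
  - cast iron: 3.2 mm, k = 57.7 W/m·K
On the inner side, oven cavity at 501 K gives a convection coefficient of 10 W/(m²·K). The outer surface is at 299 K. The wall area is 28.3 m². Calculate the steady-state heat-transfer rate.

Q ≈ 1470 W

Series thermal resistances:
R_inner film = 1/(h_i·A) = 1/(10×28.3) = 0.003534 K/W
R_carbon steel = L/(kA) = 0.0017/(45.6×28.3) = 1.317×10^-6 K/W
R_cellular glass = L/(kA) = 0.145/(0.0384×28.3) = 0.1334 K/W
R_cast iron = L/(kA) = 0.0032/(57.7×28.3) = 1.96×10^-6 K/W
R_total = 0.137 K/W
Q = ΔT / R_total = 202 / 0.137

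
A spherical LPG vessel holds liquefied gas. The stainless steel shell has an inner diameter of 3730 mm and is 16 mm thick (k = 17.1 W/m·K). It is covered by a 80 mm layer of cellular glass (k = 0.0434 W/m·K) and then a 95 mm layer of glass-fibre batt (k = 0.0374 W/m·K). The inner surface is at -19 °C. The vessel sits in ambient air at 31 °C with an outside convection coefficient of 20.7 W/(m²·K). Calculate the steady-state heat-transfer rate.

Q ≈ 550 W

Each spherical layer contributes R = (1/r_i − 1/r_o)/(4πk):
R_stainless steel shell = (1/1.865 − 1/1.881)/(4π×17.1) = 2.122×10^-5 K/W
R_cellular glass = (1/1.881 − 1/1.961)/(4π×0.0434) = 0.03977 K/W
R_glass-fibre batt = (1/1.961 − 1/2.056)/(4π×0.0374) = 0.05014 K/W
R_outer film = 1/(h·4πr_o²) = 1/(20.7×4π×2.056²) = 9.094×10^-4 K/W
R_total = 0.09083 K/W
Q = ΔT/R_total = 50/0.09083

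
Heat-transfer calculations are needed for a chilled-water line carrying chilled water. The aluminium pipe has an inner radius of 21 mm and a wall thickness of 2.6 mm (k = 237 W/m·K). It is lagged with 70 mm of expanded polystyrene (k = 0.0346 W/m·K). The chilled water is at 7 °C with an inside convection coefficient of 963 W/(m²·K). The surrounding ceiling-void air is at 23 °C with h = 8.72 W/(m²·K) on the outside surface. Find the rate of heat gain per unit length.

q′ ≈ 2.45 W/m

Treating each annulus and film as a series resistance:
R_inner film = 1/(h_i·2πr₁L) = 1/(963×2π×0.021×1) = 0.00787 K/W
R_aluminium pipe wall = ln(23.6/21)/(2π×237×1) = 7.839×10^-5 K/W
R_expanded polystyrene = ln(93.6/23.6)/(2π×0.0346×1) = 6.338 K/W
R_outer film = 1/(h_o·2πr_oL) = 1/(8.72×2π×0.0936×1) = 0.195 K/W
R_total = 6.541 K/W
Q = ΔT/R_total = 16/6.541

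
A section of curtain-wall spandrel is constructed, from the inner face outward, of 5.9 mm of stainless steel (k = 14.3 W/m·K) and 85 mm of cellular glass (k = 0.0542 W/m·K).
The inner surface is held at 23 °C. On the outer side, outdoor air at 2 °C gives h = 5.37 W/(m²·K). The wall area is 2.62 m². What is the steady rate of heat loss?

Q ≈ 31.4 W

Treating each layer as a thermal resistance in series:
R_stainless steel = L/(kA) = 0.0059/(14.3×2.62) = 1.575×10^-4 K/W
R_cellular glass = L/(kA) = 0.085/(0.0542×2.62) = 0.5986 K/W
R_outer film = 1/(h_o·A) = 1/(5.37×2.62) = 0.07108 K/W
R_total = 0.6698 K/W
Q = ΔT / R_total = 21 / 0.6698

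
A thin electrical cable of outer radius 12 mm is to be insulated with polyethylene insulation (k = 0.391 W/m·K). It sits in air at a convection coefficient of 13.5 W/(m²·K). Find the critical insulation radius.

r_cr ≈ 29 mm

For a cylinder r_cr = k/h = 0.391/13.5
r_cr = 29 mm; since the bare radius (12 mm) is below r_cr, adding a thin layer of insulation will *increase* heat loss.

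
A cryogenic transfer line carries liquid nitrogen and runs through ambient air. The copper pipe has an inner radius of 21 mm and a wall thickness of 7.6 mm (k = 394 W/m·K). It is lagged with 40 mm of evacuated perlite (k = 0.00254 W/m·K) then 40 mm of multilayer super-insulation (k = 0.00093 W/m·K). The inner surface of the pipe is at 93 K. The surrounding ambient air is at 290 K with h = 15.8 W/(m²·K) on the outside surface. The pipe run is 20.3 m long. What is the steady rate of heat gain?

Per-layer cylindrical resistances, series-summed:
R_copper pipe wall = ln(28.6/21)/(2π×394×20.3) = 6.146×10^-6 K/W
R_evacuated perlite = ln(68.6/28.6)/(2π×0.00254×20.3) = 2.7 K/W
R_multilayer super-insulation = ln(108.6/68.6)/(2π×0.00093×20.3) = 3.873 K/W
R_outer film = 1/(h_o·2πr_oL) = 1/(15.8×2π×0.1086×20.3) = 0.004569 K/W
R_total = 6.578 K/W
Q = ΔT/R_total = 197/6.578

Q ≈ 29.9 W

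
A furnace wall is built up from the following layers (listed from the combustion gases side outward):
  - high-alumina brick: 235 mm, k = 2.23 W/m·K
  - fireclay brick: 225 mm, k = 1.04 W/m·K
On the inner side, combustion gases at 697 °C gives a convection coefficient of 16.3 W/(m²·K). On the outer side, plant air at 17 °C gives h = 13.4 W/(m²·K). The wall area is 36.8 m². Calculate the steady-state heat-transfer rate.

Q ≈ 54700 W

Thermal resistances in series:
R_inner film = 1/(h_i·A) = 1/(16.3×36.8) = 0.001667 K/W
R_high-alumina brick = L/(kA) = 0.235/(2.23×36.8) = 0.002864 K/W
R_fireclay brick = L/(kA) = 0.225/(1.04×36.8) = 0.005879 K/W
R_outer film = 1/(h_o·A) = 1/(13.4×36.8) = 0.002028 K/W
R_total = 0.01244 K/W
Q = ΔT / R_total = 680 / 0.01244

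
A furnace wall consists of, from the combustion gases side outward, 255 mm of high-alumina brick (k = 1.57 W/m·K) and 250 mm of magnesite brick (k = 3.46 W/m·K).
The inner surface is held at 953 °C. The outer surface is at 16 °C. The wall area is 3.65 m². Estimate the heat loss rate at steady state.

Model the wall as resistances in series:
R_high-alumina brick = L/(kA) = 0.255/(1.57×3.65) = 0.0445 K/W
R_magnesite brick = L/(kA) = 0.25/(3.46×3.65) = 0.0198 K/W
R_total = 0.06429 K/W
Q = ΔT / R_total = 937 / 0.06429

Q ≈ 14600 W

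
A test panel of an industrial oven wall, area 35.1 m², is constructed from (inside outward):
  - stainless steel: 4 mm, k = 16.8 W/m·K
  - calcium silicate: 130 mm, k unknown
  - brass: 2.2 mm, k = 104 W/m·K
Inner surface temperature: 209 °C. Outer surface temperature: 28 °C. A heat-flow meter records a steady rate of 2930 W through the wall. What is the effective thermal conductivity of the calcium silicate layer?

Thermal resistances in series:
R_stainless steel = L/(kA) = 0.004/(16.8×35.1) = 6.783×10^-6 K/W
R_brass = L/(kA) = 0.0022/(104×35.1) = 6.027×10^-7 K/W
Sum of known resistances R_other = 7.386×10^-6 K/W
Total R = ΔT/Q = 181/2930 = 0.06177 K/W
R_calcium silicate = R_total − R_other = 0.06177 K/W
k = L/(R·A) = 0.13/(0.06177×35.1)

k ≈ 0.06 W/(m·K)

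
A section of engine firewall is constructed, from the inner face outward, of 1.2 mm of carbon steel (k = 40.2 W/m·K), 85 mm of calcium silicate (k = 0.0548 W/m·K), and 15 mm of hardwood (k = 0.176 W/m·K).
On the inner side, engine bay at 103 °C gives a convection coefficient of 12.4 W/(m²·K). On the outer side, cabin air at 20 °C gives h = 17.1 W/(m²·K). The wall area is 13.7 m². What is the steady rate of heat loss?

Q ≈ 640 W

Model the wall as resistances in series:
R_inner film = 1/(h_i·A) = 1/(12.4×13.7) = 0.005887 K/W
R_carbon steel = L/(kA) = 0.0012/(40.2×13.7) = 2.179×10^-6 K/W
R_calcium silicate = L/(kA) = 0.085/(0.0548×13.7) = 0.1132 K/W
R_hardwood = L/(kA) = 0.015/(0.176×13.7) = 0.006221 K/W
R_outer film = 1/(h_o·A) = 1/(17.1×13.7) = 0.004269 K/W
R_total = 0.1296 K/W
Q = ΔT / R_total = 83 / 0.1296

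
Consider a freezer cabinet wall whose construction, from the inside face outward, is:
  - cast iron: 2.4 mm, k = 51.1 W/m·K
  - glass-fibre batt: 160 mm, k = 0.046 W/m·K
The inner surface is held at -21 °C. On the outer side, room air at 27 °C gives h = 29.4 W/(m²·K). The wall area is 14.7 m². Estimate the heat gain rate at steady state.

Q ≈ 201 W

Model the wall as resistances in series:
R_cast iron = L/(kA) = 0.0024/(51.1×14.7) = 3.195×10^-6 K/W
R_glass-fibre batt = L/(kA) = 0.16/(0.046×14.7) = 0.2366 K/W
R_outer film = 1/(h_o·A) = 1/(29.4×14.7) = 0.002314 K/W
R_total = 0.2389 K/W
Q = ΔT / R_total = 48 / 0.2389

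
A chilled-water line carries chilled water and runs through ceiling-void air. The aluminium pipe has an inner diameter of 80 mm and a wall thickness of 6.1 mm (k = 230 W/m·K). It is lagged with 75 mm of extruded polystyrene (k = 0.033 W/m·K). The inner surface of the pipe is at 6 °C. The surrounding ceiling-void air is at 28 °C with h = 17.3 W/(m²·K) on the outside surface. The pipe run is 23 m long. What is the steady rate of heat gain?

Per-layer cylindrical resistances, series-summed:
R_aluminium pipe wall = ln(46.1/40)/(2π×230×23) = 4.27×10^-6 K/W
R_extruded polystyrene = ln(121.1/46.1)/(2π×0.033×23) = 0.2025 K/W
R_outer film = 1/(h_o·2πr_oL) = 1/(17.3×2π×0.1211×23) = 0.003303 K/W
R_total = 0.2058 K/W
Q = ΔT/R_total = 22/0.2058

Q ≈ 107 W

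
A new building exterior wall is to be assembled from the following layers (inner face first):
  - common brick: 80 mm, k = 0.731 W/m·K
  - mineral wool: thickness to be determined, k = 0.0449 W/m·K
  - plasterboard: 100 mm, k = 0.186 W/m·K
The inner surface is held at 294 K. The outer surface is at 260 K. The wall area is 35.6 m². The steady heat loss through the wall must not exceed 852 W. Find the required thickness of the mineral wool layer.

L ≈ 34.7 mm

Treating each layer as a thermal resistance in series:
R_common brick = L/(kA) = 0.08/(0.731×35.6) = 0.003074 K/W
R_plasterboard = L/(kA) = 0.1/(0.186×35.6) = 0.0151 K/W
Sum of the known resistances R_other = 0.01818 K/W
Required total resistance R_tot = ΔT/Q_allow = 34/852 = 0.03991 K/W
R_mineral wool = R_tot − R_other = 0.02173 K/W
L = R·k·A = 0.02173×0.0449×35.6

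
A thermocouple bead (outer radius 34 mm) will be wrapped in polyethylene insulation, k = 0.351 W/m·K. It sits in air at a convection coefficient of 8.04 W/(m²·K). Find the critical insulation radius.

For a sphere r_cr = 2k/h = 2×0.351/8.04
r_cr = 87.3 mm; since the bare radius (34 mm) is below r_cr, adding a thin layer of insulation will *increase* heat loss.

r_cr ≈ 87.3 mm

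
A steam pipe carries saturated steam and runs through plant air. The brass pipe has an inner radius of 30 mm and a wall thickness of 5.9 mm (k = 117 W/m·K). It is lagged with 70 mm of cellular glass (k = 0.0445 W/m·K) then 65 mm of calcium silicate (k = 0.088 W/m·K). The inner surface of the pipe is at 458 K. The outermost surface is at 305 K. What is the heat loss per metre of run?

q′ ≈ 32.3 W/m

Treating each annulus and film as a series resistance:
R_brass pipe wall = ln(35.9/30)/(2π×117×1) = 2.442×10^-4 K/W
R_cellular glass = ln(105.9/35.9)/(2π×0.0445×1) = 3.869 K/W
R_calcium silicate = ln(170.9/105.9)/(2π×0.088×1) = 0.8656 K/W
R_total = 4.735 K/W
Q = ΔT/R_total = 153/4.735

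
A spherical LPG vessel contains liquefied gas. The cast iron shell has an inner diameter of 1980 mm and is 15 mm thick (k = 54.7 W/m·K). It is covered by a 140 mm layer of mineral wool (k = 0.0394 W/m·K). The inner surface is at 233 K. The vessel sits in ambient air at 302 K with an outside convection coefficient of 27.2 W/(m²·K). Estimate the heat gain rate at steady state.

For a spherical shell R = (1/r₁ − 1/r₂)/(4πk); film R = 1/(h·4πr²). In series:
R_cast iron shell = (1/0.99 − 1/1.005)/(4π×54.7) = 2.193×10^-5 K/W
R_mineral wool = (1/1.005 − 1/1.145)/(4π×0.0394) = 0.2457 K/W
R_outer film = 1/(h·4πr_o²) = 1/(27.2×4π×1.145²) = 0.002232 K/W
R_total = 0.248 K/W
Q = ΔT/R_total = 69/0.248

Q ≈ 278 W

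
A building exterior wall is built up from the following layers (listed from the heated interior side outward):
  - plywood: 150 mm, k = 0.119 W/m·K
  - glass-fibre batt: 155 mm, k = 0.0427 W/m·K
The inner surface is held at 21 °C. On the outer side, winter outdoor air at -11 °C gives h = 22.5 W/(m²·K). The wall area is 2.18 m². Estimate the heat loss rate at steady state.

Q ≈ 14.1 W

Treating each layer as a thermal resistance in series:
R_plywood = L/(kA) = 0.15/(0.119×2.18) = 0.5782 K/W
R_glass-fibre batt = L/(kA) = 0.155/(0.0427×2.18) = 1.665 K/W
R_outer film = 1/(h_o·A) = 1/(22.5×2.18) = 0.02039 K/W
R_total = 2.264 K/W
Q = ΔT / R_total = 32 / 2.264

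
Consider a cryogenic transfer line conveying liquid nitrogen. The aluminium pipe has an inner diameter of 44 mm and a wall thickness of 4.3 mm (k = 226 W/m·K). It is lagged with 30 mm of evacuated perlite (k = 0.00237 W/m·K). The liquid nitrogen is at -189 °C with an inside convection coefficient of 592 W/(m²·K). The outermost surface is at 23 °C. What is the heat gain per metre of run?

q′ ≈ 4.15 W/m

Per-layer cylindrical resistances, series-summed:
R_inner film = 1/(h_i·2πr₁L) = 1/(592×2π×0.022×1) = 0.01222 K/W
R_aluminium pipe wall = ln(26.3/22)/(2π×226×1) = 1.257×10^-4 K/W
R_evacuated perlite = ln(56.3/26.3)/(2π×0.00237×1) = 51.11 K/W
R_total = 51.12 K/W
Q = ΔT/R_total = 212/51.12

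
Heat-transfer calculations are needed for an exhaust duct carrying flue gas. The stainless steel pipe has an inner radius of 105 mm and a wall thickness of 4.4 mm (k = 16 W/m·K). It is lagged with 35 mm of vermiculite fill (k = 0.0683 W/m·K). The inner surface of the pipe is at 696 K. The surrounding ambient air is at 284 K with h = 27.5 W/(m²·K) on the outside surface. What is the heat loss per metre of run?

Per-layer cylindrical resistances, series-summed:
R_stainless steel pipe wall = ln(109.4/105)/(2π×16×1) = 4.083×10^-4 K/W
R_vermiculite fill = ln(144.4/109.4)/(2π×0.0683×1) = 0.6468 K/W
R_outer film = 1/(h_o·2πr_oL) = 1/(27.5×2π×0.1444×1) = 0.04008 K/W
R_total = 0.6873 K/W
Q = ΔT/R_total = 412/0.6873

q′ ≈ 599 W/m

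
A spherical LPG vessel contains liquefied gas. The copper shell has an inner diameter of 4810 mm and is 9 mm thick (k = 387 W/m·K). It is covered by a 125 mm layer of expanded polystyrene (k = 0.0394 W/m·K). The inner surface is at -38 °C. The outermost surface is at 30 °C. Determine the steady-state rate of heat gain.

Q ≈ 1650 W

Spherical conduction: R = (1/r_in − 1/r_out)/(4πk) per layer; series-sum.
R_copper shell = (1/2.405 − 1/2.414)/(4π×387) = 3.188×10^-7 K/W
R_expanded polystyrene = (1/2.414 − 1/2.539)/(4π×0.0394) = 0.04119 K/W
R_total = 0.04119 K/W
Q = ΔT/R_total = 68/0.04119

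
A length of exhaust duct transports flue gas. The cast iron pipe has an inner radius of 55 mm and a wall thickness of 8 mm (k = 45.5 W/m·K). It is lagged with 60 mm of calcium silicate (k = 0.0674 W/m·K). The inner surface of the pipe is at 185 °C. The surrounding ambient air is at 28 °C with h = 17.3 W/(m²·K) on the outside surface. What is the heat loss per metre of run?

Per-layer cylindrical resistances, series-summed:
R_cast iron pipe wall = ln(63/55)/(2π×45.5×1) = 4.75×10^-4 K/W
R_calcium silicate = ln(123/63)/(2π×0.0674×1) = 1.58 K/W
R_outer film = 1/(h_o·2πr_oL) = 1/(17.3×2π×0.123×1) = 0.07479 K/W
R_total = 1.655 K/W
Q = ΔT/R_total = 157/1.655

q′ ≈ 94.9 W/m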